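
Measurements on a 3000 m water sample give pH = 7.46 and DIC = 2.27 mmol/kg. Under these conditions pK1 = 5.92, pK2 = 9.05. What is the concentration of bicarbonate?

α₁ = 1 / (1 + [H⁺]/K1 + K2/[H⁺]) = 1 / (1 + 10^-1.54 + 10^-1.59)
   = 1 / (1 + 0.028840 + 0.025704) = 1/1.0545 = 0.9483
[HCO3⁻] = α₁ × DIC = 0.9483 × 2.27 = 2.15 mmol/kg

[HCO3⁻] = 2.15 mmol/kg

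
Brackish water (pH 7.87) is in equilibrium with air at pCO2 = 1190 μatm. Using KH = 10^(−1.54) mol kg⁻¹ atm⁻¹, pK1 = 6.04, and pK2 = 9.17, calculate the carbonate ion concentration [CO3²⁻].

[CO3²⁻] = 0.116 mmol/kg

[CO2*] = KH · pCO2 = 10^(−1.54) × 1190×10^-6 = 3.432×10^-5 mol/kg
α₀ = 1/(1 + K1/[H⁺] + K1K2/[H⁺]²) = 1/(1 + 10^+1.83 + 10^+0.53) = 0.01389
DIC = [CO2*]/α₀ = 3.432×10^-5 / 0.01389 = 2.471 mmol/kg
[CO3²⁻] = α₂·DIC; α₂ = 0.04706, so [CO3²⁻] = 0.04706 × 2.471 = 0.116 mmol/kg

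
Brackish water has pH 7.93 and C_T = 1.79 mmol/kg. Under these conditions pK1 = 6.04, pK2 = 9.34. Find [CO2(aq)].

[CO2*] = 0.0219 mmol/kg

α₀ = 1 / (1 + K1/[H⁺] + K1K2/[H⁺]²) = 1 / (1 + 10^+1.89 + 10^+0.48)
   = 1 / (1 + 77.625 + 3.0200) = 1/81.645 = 0.01225
[CO2*] = α₀ × DIC = 0.01225 × 1.79 = 0.0219 mmol/kg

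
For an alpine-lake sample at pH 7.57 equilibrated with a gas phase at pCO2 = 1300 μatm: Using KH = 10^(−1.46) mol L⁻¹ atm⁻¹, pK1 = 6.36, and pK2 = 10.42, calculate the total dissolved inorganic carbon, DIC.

[CO2*] = KH · pCO2 = 10^(−1.46) × 1300×10^-6 = 4.508×10^-5 mol/L
α₀ = 1/(1 + K1/[H⁺] + K1K2/[H⁺]²) = 1/(1 + 10^+1.21 + 10^-1.64) = 0.05800
DIC = [CO2*]/α₀ = 4.508×10^-5 / 0.05800 = 0.777 mmol/L

DIC = 0.777 mmol/L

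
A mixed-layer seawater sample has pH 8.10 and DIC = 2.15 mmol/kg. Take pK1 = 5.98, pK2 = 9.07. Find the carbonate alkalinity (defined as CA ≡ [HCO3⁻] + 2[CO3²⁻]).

CA = 2.34 mmol/kg

CA = [HCO3⁻] + 2[CO3²⁻] = (α₁ + 2α₂)·DIC
At pH 8.10: [H⁺]/K1 = 10^-2.12 = 0.0075858, K2/[H⁺] = 10^-0.97 = 0.10715
α₁ = 1/(1 + 0.0075858 + 0.10715) = 1/1.1147 = 0.8971; α₂ = α₁·K2/[H⁺] = 0.09612
α₁ + 2α₂ = 1.0893
CA = 1.0893 × 2.15 = 2.34 mmol/kg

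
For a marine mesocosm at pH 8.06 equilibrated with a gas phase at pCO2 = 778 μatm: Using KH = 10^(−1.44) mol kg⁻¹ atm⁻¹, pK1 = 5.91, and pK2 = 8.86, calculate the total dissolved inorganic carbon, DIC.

[CO2*] = KH · pCO2 = 10^(−1.44) × 778×10^-6 = 2.825×10^-5 mol/kg
α₀ = 1/(1 + K1/[H⁺] + K1K2/[H⁺]²) = 1/(1 + 10^+2.15 + 10^+1.35) = 0.006074
DIC = [CO2*]/α₀ = 2.825×10^-5 / 0.006074 = 4.65 mmol/kg

DIC = 4.65 mmol/kg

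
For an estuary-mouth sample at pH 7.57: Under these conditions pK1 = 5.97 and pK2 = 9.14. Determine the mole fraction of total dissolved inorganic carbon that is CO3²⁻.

α₂ = 0.0256

α₂ = 1 / (1 + [H⁺]/K2 + [H⁺]²/(K1K2)) = 1 / (1 + 10^+1.57 + 10^-0.03)
   = 1 / (1 + 37.154 + 0.93325) = 1/39.087 = 0.02558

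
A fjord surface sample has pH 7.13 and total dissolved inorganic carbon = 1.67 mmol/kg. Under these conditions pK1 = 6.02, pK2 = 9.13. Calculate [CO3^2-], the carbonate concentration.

α₂ = 1 / (1 + [H⁺]/K2 + [H⁺]²/(K1K2)) = 1 / (1 + 10^+2.00 + 10^+0.89)
   = 1 / (1 + 100.00 + 7.7625) = 1/108.76 = 0.009194
[CO3²⁻] = α₂ × DIC = 0.009194 × 1.67 = 0.0154 mmol/kg = 15.4 μmol/kg

[CO3²⁻] = 15.4 μmol/kg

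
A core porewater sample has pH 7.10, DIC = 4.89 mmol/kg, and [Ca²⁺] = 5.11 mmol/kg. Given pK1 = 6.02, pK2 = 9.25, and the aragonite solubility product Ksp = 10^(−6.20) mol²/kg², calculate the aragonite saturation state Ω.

α₂ = 1 / (1 + [H⁺]/K2 + [H⁺]²/(K1K2)) = 1 / (1 + 10^+2.15 + 10^+1.07)
   = 1 / (1 + 141.25 + 11.749) = 1/154.00 = 0.006493
[CO3²⁻] = α₂ × DIC = 0.006493 × 4.89 = 0.03175 mmol/kg
Ksp = 10^(−6.20) = 6.310×10^-7
Ω = [Ca²⁺][CO3²⁻]/Ksp = (5.11×10^-3)(3.175×10^-5) / 6.310×10^-7 = 0.257

Ω = 0.257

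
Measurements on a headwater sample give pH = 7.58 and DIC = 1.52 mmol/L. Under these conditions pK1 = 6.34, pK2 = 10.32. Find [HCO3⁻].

[HCO3⁻] = 1.43 mmol/L

α₁ = 1 / (1 + [H⁺]/K1 + K2/[H⁺]) = 1 / (1 + 10^-1.24 + 10^-2.74)
   = 1 / (1 + 0.057544 + 0.0018197) = 1/1.0594 = 0.9440
[HCO3⁻] = α₁ × DIC = 0.9440 × 1.52 = 1.43 mmol/L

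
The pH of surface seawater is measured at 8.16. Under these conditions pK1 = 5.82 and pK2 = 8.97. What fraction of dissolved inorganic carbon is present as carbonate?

α₂ = 0.134

α₂ = 1 / (1 + [H⁺]/K2 + [H⁺]²/(K1K2)) = 1 / (1 + 10^+0.81 + 10^-1.53)
   = 1 / (1 + 6.4565 + 0.029512) = 1/7.4861 = 0.1336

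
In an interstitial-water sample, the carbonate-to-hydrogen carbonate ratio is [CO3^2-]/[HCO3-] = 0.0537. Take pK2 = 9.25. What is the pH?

From K2 = [H⁺][CO3^2-]/[HCO3-]:  pH = pK2 + log₁₀([CO3^2-]/[HCO3-])
log₁₀(0.0537) = -1.270
pH = 9.25 + (-1.270) = 7.98

pH = 7.98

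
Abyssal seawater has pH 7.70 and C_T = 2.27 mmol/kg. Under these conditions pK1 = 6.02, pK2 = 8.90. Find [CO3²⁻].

α₂ = 1 / (1 + [H⁺]/K2 + [H⁺]²/(K1K2)) = 1 / (1 + 10^+1.20 + 10^-0.48)
   = 1 / (1 + 15.849 + 0.33113) = 1/17.180 = 0.05821
[CO3²⁻] = α₂ × DIC = 0.05821 × 2.27 = 0.132 mmol/kg

[CO3²⁻] = 0.132 mmol/kg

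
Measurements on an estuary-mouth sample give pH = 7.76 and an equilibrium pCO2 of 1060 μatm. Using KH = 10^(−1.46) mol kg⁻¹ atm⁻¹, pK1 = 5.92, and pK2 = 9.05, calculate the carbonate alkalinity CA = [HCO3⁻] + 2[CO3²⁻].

[CO2*] = KH · pCO2 = 10^(−1.46) × 1060×10^-6 = 3.675×10^-5 mol/kg
α₀ = 1/(1 + K1/[H⁺] + K1K2/[H⁺]²) = 1/(1 + 10^+1.84 + 10^+0.55) = 0.01356
DIC = [CO2*]/α₀ = 3.675×10^-5 / 0.01356 = 2.710 mmol/kg
CA = (α₁ + 2α₂)·DIC = (0.9383 + 2×0.04812) × 2.710 = 2.80 mmol/kg

CA = 2.80 mmol/kg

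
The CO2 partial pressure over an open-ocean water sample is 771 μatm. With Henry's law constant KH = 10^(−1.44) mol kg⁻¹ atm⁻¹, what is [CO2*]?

[CO2*] = 28.0 μmol/kg

KH = 10^(−1.44) = 3.631×10^-2 mol kg⁻¹ atm⁻¹
[CO2*] = KH · pCO2 = 3.631×10^-2 × 771×10^-6 atm = 2.80×10^-5 mol/kg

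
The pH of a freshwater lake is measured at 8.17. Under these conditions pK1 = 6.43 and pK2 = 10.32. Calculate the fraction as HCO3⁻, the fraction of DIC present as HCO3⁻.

α₁ = 0.975

α₁ = 1 / (1 + [H⁺]/K1 + K2/[H⁺]) = 1 / (1 + 10^-1.74 + 10^-2.15)
   = 1 / (1 + 0.018197 + 0.0070795) = 1/1.0253 = 0.9753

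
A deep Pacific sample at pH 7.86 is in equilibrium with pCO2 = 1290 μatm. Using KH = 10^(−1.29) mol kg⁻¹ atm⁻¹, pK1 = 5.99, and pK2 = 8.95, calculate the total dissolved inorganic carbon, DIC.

[CO2*] = KH · pCO2 = 10^(−1.29) × 1290×10^-6 = 6.616×10^-5 mol/kg
α₀ = 1/(1 + K1/[H⁺] + K1K2/[H⁺]²) = 1/(1 + 10^+1.87 + 10^+0.78) = 0.01232
DIC = [CO2*]/α₀ = 6.616×10^-5 / 0.01232 = 5.37 mmol/kg

DIC = 5.37 mmol/kg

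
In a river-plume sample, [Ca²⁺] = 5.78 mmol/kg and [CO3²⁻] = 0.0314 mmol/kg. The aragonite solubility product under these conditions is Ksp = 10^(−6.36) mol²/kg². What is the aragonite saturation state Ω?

Ksp = 10^(−6.36) = 4.365×10^-7
Ω = [Ca²⁺][CO3²⁻]/Ksp = (5.78×10^-3)(0.0314×10^-3) / 4.365×10^-7 = 0.416

Ω = 0.416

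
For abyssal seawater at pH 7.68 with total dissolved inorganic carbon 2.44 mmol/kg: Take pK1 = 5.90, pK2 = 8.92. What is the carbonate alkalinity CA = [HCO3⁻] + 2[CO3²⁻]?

CA = 2.53 mmol/kg

CA = [HCO3⁻] + 2[CO3²⁻] = (α₁ + 2α₂)·DIC
At pH 7.68: [H⁺]/K1 = 10^-1.78 = 0.016596, K2/[H⁺] = 10^-1.24 = 0.057544
α₁ = 1/(1 + 0.016596 + 0.057544) = 1/1.0741 = 0.9310; α₂ = α₁·K2/[H⁺] = 0.05357
α₁ + 2α₂ = 1.0381
CA = 1.0381 × 2.44 = 2.53 mmol/kg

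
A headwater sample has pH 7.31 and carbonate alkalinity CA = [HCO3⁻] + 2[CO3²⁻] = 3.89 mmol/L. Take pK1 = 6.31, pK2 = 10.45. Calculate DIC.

DIC = 4.28 mmol/L

CA = [HCO3⁻] + 2[CO3²⁻] = (α₁ + 2α₂)·DIC
At pH 7.31: [H⁺]/K1 = 10^-1.00 = 0.10000, K2/[H⁺] = 10^-3.14 = 0.00072444
α₁ = 1/(1 + 0.10000 + 0.00072444) = 1/1.1007 = 0.9085; α₂ = α₁·K2/[H⁺] = 0.0006581
α₁ + 2α₂ = 0.9098
DIC = CA / (α₁ + 2α₂) = 3.89 / 0.9098 = 4.28 mmol/L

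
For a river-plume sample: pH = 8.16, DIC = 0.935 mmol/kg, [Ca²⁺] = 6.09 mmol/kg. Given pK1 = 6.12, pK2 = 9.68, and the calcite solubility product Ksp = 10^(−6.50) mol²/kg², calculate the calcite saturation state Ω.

α₂ = 1 / (1 + [H⁺]/K2 + [H⁺]²/(K1K2)) = 1 / (1 + 10^+1.52 + 10^-0.52)
   = 1 / (1 + 33.113 + 0.30200) = 1/34.415 = 0.02906
[CO3²⁻] = α₂ × DIC = 0.02906 × 0.935 = 0.02717 mmol/kg
Ksp = 10^(−6.50) = 3.162×10^-7
Ω = [Ca²⁺][CO3²⁻]/Ksp = (6.09×10^-3)(2.717×10^-5) / 3.162×10^-7 = 0.523

Ω = 0.523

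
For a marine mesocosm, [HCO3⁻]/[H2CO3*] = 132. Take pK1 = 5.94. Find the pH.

pH = 8.06

From K1 = [H⁺][HCO3⁻]/[H2CO3*]:  pH = pK1 + log₁₀([HCO3⁻]/[H2CO3*])
log₁₀(132) = +2.121
pH = 5.94 + (+2.121) = 8.06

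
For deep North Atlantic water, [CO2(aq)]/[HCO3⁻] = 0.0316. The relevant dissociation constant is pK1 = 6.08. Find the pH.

From K1 = [H⁺][HCO3⁻]/[CO2(aq)]:  pH = pK1 − log₁₀([CO2(aq)]/[HCO3⁻])
log₁₀(0.0316) = -1.500
pH = 6.08 − (-1.500) = 7.58

pH = 7.58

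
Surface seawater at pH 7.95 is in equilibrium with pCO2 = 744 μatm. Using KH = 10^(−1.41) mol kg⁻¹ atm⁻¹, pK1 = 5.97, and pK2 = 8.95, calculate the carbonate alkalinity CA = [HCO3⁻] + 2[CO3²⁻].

[CO2*] = KH · pCO2 = 10^(−1.41) × 744×10^-6 = 2.894×10^-5 mol/kg
α₀ = 1/(1 + K1/[H⁺] + K1K2/[H⁺]²) = 1/(1 + 10^+1.98 + 10^+0.98) = 0.009430
DIC = [CO2*]/α₀ = 2.894×10^-5 / 0.009430 = 3.070 mmol/kg
CA = (α₁ + 2α₂)·DIC = (0.9005 + 2×0.09005) × 3.070 = 3.32 mmol/kg

CA = 3.32 mmol/kg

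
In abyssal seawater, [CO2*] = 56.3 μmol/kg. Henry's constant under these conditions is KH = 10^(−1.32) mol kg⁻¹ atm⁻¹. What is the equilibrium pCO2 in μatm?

KH = 10^(−1.32) = 4.786×10^-2 mol kg⁻¹ atm⁻¹
pCO2 = [CO2*]/KH = 56.3×10^-6 / 4.786×10^-2 = 1.18×10^-3 atm = 1180 μatm

pCO2 = 1180 μatm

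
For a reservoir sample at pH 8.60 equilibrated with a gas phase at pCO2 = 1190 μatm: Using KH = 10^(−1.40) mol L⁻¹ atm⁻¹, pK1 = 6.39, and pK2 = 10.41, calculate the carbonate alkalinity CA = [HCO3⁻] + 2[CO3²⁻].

[CO2*] = KH · pCO2 = 10^(−1.40) × 1190×10^-6 = 4.737×10^-5 mol/L
α₀ = 1/(1 + K1/[H⁺] + K1K2/[H⁺]²) = 1/(1 + 10^+2.21 + 10^+0.40) = 0.006035
DIC = [CO2*]/α₀ = 4.737×10^-5 / 0.006035 = 7.850 mmol/L
CA = (α₁ + 2α₂)·DIC = (0.9788 + 2×0.01516) × 7.850 = 7.92 mmol/L

CA = 7.92 mmol/L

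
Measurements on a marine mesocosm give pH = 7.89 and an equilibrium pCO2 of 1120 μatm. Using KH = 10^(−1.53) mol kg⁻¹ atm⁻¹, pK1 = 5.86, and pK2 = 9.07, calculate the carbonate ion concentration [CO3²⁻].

[CO3²⁻] = 0.234 mmol/kg

[CO2*] = KH · pCO2 = 10^(−1.53) × 1120×10^-6 = 3.305×10^-5 mol/kg
α₀ = 1/(1 + K1/[H⁺] + K1K2/[H⁺]²) = 1/(1 + 10^+2.03 + 10^+0.85) = 0.008678
DIC = [CO2*]/α₀ = 3.305×10^-5 / 0.008678 = 3.809 mmol/kg
[CO3²⁻] = α₂·DIC; α₂ = 0.06144, so [CO3²⁻] = 0.06144 × 3.809 = 0.234 mmol/kg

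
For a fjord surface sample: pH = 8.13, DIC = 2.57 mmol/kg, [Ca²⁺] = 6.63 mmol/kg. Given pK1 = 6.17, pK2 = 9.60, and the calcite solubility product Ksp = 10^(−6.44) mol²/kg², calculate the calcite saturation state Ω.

Ω = 1.52

α₂ = 1 / (1 + [H⁺]/K2 + [H⁺]²/(K1K2)) = 1 / (1 + 10^+1.47 + 10^-0.49)
   = 1 / (1 + 29.512 + 0.32359) = 1/30.836 = 0.03243
[CO3²⁻] = α₂ × DIC = 0.03243 × 2.57 = 0.08334 mmol/kg
Ksp = 10^(−6.44) = 3.631×10^-7
Ω = [Ca²⁺][CO3²⁻]/Ksp = (6.63×10^-3)(8.334×10^-5) / 3.631×10^-7 = 1.52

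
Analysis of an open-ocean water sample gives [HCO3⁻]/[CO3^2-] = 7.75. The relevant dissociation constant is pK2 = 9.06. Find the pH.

pH = 8.17

From K2 = [H⁺][CO3^2-]/[HCO3⁻]:  pH = pK2 − log₁₀([HCO3⁻]/[CO3^2-])
log₁₀(7.75) = +0.889
pH = 9.06 − (+0.889) = 8.17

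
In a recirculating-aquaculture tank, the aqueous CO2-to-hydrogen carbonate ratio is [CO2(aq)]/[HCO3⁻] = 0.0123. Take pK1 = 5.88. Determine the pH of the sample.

From K1 = [H⁺][HCO3⁻]/[CO2(aq)]:  pH = pK1 − log₁₀([CO2(aq)]/[HCO3⁻])
log₁₀(0.0123) = -1.910
pH = 5.88 − (-1.910) = 7.79

pH = 7.79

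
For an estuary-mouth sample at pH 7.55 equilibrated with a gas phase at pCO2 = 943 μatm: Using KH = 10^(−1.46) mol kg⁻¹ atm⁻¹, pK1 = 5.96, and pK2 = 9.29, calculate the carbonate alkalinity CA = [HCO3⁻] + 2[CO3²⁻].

CA = 1.32 mmol/kg

[CO2*] = KH · pCO2 = 10^(−1.46) × 943×10^-6 = 3.270×10^-5 mol/kg
α₀ = 1/(1 + K1/[H⁺] + K1K2/[H⁺]²) = 1/(1 + 10^+1.59 + 10^-0.15) = 0.02462
DIC = [CO2*]/α₀ = 3.270×10^-5 / 0.02462 = 1.328 mmol/kg
CA = (α₁ + 2α₂)·DIC = (0.9579 + 2×0.01743) × 1.328 = 1.32 mmol/kg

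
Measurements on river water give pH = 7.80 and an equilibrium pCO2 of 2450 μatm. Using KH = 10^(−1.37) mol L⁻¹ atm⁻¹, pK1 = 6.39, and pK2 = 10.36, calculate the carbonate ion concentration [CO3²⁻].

[CO3²⁻] = 7.40 μmol/L

[CO2*] = KH · pCO2 = 10^(−1.37) × 2450×10^-6 = 1.045×10^-4 mol/L
α₀ = 1/(1 + K1/[H⁺] + K1K2/[H⁺]²) = 1/(1 + 10^+1.41 + 10^-1.15) = 0.03735
DIC = [CO2*]/α₀ = 1.045×10^-4 / 0.03735 = 2.798 mmol/L
[CO3²⁻] = α₂·DIC; α₂ = 0.002644, so [CO3²⁻] = 0.002644 × 2.798 = 0.00740 mmol/L = 7.40 μmol/L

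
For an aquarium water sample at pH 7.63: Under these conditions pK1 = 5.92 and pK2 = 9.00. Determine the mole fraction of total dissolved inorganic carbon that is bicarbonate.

α₁ = 1 / (1 + [H⁺]/K1 + K2/[H⁺]) = 1 / (1 + 10^-1.71 + 10^-1.37)
   = 1 / (1 + 0.019498 + 0.042658) = 1/1.0622 = 0.9415

α₁ = 0.941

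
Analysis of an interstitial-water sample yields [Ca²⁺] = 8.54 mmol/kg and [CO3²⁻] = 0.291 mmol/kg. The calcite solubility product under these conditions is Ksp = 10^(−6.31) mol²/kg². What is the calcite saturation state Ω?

Ω = 5.07

Ksp = 10^(−6.31) = 4.898×10^-7
Ω = [Ca²⁺][CO3²⁻]/Ksp = (8.54×10^-3)(0.291×10^-3) / 4.898×10^-7 = 5.07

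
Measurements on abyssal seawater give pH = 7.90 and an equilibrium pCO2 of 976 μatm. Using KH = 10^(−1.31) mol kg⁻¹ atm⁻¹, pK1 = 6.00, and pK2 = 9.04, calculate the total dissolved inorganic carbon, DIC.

[CO2*] = KH · pCO2 = 10^(−1.31) × 976×10^-6 = 4.780×10^-5 mol/kg
α₀ = 1/(1 + K1/[H⁺] + K1K2/[H⁺]²) = 1/(1 + 10^+1.90 + 10^+0.76) = 0.01160
DIC = [CO2*]/α₀ = 4.780×10^-5 / 0.01160 = 4.12 mmol/kg

DIC = 4.12 mmol/kg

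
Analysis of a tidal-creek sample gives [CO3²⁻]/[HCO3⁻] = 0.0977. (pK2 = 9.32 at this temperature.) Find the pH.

pH = 8.31

From K2 = [H⁺][CO3²⁻]/[HCO3⁻]:  pH = pK2 + log₁₀([CO3²⁻]/[HCO3⁻])
log₁₀(0.0977) = -1.010
pH = 9.32 + (-1.010) = 8.31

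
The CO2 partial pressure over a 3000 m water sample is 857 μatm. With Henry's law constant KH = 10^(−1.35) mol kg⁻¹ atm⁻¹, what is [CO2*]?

[CO2*] = 38.3 μmol/kg

KH = 10^(−1.35) = 4.467×10^-2 mol kg⁻¹ atm⁻¹
[CO2*] = KH · pCO2 = 4.467×10^-2 × 857×10^-6 atm = 3.83×10^-5 mol/kg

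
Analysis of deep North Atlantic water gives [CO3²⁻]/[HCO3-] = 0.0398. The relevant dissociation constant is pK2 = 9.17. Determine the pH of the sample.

pH = 7.77

From K2 = [H⁺][CO3²⁻]/[HCO3-]:  pH = pK2 + log₁₀([CO3²⁻]/[HCO3-])
log₁₀(0.0398) = -1.400
pH = 9.17 + (-1.400) = 7.77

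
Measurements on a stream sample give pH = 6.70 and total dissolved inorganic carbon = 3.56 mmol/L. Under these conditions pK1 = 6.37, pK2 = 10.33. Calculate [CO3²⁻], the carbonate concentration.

[CO3²⁻] = 0.569 μmol/L

α₂ = 1 / (1 + [H⁺]/K2 + [H⁺]²/(K1K2)) = 1 / (1 + 10^+3.63 + 10^+3.30)
   = 1 / (1 + 4265.8 + 1995.3) = 1/6262.1 = 0.0001597
[CO3²⁻] = α₂ × DIC = 0.0001597 × 3.56 = 0.000569 mmol/L = 0.569 μmol/L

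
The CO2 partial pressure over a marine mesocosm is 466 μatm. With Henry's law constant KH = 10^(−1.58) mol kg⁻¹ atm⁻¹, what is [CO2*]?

[CO2*] = 12.3 μmol/kg

KH = 10^(−1.58) = 2.630×10^-2 mol kg⁻¹ atm⁻¹
[CO2*] = KH · pCO2 = 2.630×10^-2 × 466×10^-6 atm = 1.23×10^-5 mol/kg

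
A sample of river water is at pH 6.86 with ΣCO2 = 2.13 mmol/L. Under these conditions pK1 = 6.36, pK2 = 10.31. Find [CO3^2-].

[CO3²⁻] = 0.574 μmol/L

α₂ = 1 / (1 + [H⁺]/K2 + [H⁺]²/(K1K2)) = 1 / (1 + 10^+3.45 + 10^+2.95)
   = 1 / (1 + 2818.4 + 891.25) = 1/3710.6 = 0.0002695
[CO3²⁻] = α₂ × DIC = 0.0002695 × 2.13 = 0.000574 mmol/L = 0.574 μmol/L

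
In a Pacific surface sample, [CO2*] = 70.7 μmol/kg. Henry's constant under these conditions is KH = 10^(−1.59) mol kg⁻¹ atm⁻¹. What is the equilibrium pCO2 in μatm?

pCO2 = 2750 μatm

KH = 10^(−1.59) = 2.570×10^-2 mol kg⁻¹ atm⁻¹
pCO2 = [CO2*]/KH = 70.7×10^-6 / 2.570×10^-2 = 2.75×10^-3 atm = 2750 μatm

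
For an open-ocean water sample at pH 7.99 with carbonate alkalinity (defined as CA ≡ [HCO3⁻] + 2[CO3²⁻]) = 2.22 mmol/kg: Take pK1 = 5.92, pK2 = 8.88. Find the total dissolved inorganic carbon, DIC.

CA = [HCO3⁻] + 2[CO3²⁻] = (α₁ + 2α₂)·DIC
At pH 7.99: [H⁺]/K1 = 10^-2.07 = 0.0085114, K2/[H⁺] = 10^-0.89 = 0.12882
α₁ = 1/(1 + 0.0085114 + 0.12882) = 1/1.1373 = 0.8792; α₂ = α₁·K2/[H⁺] = 0.1133
α₁ + 2α₂ = 1.1058
DIC = CA / (α₁ + 2α₂) = 2.22 / 1.1058 = 2.01 mmol/kg

DIC = 2.01 mmol/kg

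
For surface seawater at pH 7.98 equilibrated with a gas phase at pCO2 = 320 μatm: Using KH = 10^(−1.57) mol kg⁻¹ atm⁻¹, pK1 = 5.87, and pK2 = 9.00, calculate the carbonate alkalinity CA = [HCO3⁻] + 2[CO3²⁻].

[CO2*] = KH · pCO2 = 10^(−1.57) × 320×10^-6 = 8.613×10^-6 mol/kg
α₀ = 1/(1 + K1/[H⁺] + K1K2/[H⁺]²) = 1/(1 + 10^+2.11 + 10^+1.09) = 0.007036
DIC = [CO2*]/α₀ = 8.613×10^-6 / 0.007036 = 1.224 mmol/kg
CA = (α₁ + 2α₂)·DIC = (0.9064 + 2×0.08656) × 1.224 = 1.32 mmol/kg

CA = 1.32 mmol/kg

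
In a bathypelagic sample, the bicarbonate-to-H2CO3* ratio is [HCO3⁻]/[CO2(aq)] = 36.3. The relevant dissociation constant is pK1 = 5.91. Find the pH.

pH = 7.47

From K1 = [H⁺][HCO3⁻]/[CO2(aq)]:  pH = pK1 + log₁₀([HCO3⁻]/[CO2(aq)])
log₁₀(36.3) = +1.560
pH = 5.91 + (+1.560) = 7.47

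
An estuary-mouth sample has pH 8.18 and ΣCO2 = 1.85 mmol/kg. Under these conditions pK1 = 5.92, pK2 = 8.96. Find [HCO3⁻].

[HCO3⁻] = 1.58 mmol/kg

α₁ = 1 / (1 + [H⁺]/K1 + K2/[H⁺]) = 1 / (1 + 10^-2.26 + 10^-0.78)
   = 1 / (1 + 0.0054954 + 0.16596) = 1/1.1715 = 0.8536
[HCO3⁻] = α₁ × DIC = 0.8536 × 1.85 = 1.58 mmol/kg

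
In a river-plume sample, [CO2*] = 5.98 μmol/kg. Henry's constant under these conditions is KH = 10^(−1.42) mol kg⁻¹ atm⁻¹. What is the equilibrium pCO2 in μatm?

pCO2 = 157 μatm

KH = 10^(−1.42) = 3.802×10^-2 mol kg⁻¹ atm⁻¹
pCO2 = [CO2*]/KH = 5.98×10^-6 / 3.802×10^-2 = 1.57×10^-4 atm = 157 μatm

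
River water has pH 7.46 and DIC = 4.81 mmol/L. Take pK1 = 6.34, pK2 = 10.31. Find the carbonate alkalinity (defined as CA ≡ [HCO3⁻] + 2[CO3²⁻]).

CA = 4.48 mmol/L

CA = [HCO3⁻] + 2[CO3²⁻] = (α₁ + 2α₂)·DIC
At pH 7.46: [H⁺]/K1 = 10^-1.12 = 0.075858, K2/[H⁺] = 10^-2.85 = 0.0014125
α₁ = 1/(1 + 0.075858 + 0.0014125) = 1/1.0773 = 0.9283; α₂ = α₁·K2/[H⁺] = 0.001311
α₁ + 2α₂ = 0.9309
CA = 0.9309 × 4.81 = 4.48 mmol/L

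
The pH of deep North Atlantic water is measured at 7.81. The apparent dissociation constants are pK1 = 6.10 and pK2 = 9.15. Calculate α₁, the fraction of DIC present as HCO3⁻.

α₁ = 1 / (1 + [H⁺]/K1 + K2/[H⁺]) = 1 / (1 + 10^-1.71 + 10^-1.34)
   = 1 / (1 + 0.019498 + 0.045709) = 1/1.0652 = 0.9388

α₁ = 0.939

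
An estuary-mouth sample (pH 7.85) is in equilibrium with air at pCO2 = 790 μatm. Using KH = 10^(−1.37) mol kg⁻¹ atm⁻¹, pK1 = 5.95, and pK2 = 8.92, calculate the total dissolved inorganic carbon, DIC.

[CO2*] = KH · pCO2 = 10^(−1.37) × 790×10^-6 = 3.370×10^-5 mol/kg
α₀ = 1/(1 + K1/[H⁺] + K1K2/[H⁺]²) = 1/(1 + 10^+1.90 + 10^+0.83) = 0.01147
DIC = [CO2*]/α₀ = 3.370×10^-5 / 0.01147 = 2.94 mmol/kg

DIC = 2.94 mmol/kg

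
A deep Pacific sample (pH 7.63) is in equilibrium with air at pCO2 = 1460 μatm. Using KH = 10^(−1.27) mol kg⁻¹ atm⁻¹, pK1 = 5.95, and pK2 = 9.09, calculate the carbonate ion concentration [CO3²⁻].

[CO2*] = KH · pCO2 = 10^(−1.27) × 1460×10^-6 = 7.841×10^-5 mol/kg
α₀ = 1/(1 + K1/[H⁺] + K1K2/[H⁺]²) = 1/(1 + 10^+1.68 + 10^+0.22) = 0.01979
DIC = [CO2*]/α₀ = 7.841×10^-5 / 0.01979 = 3.961 mmol/kg
[CO3²⁻] = α₂·DIC; α₂ = 0.03285, so [CO3²⁻] = 0.03285 × 3.961 = 0.130 mmol/kg

[CO3²⁻] = 0.130 mmol/kg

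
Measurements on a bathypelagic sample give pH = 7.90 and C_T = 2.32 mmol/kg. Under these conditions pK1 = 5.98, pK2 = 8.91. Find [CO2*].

[CO2*] = 0.0251 mmol/kg

α₀ = 1 / (1 + K1/[H⁺] + K1K2/[H⁺]²) = 1 / (1 + 10^+1.92 + 10^+0.91)
   = 1 / (1 + 83.176 + 8.1283) = 1/92.305 = 0.01083
[CO2*] = α₀ × DIC = 0.01083 × 2.32 = 0.0251 mmol/kg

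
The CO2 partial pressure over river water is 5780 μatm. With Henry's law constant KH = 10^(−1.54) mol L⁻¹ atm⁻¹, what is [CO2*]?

[CO2*] = 167 μmol/L

KH = 10^(−1.54) = 2.884×10^-2 mol L⁻¹ atm⁻¹
[CO2*] = KH · pCO2 = 2.884×10^-2 × 5780×10^-6 atm = 1.67×10^-4 mol/L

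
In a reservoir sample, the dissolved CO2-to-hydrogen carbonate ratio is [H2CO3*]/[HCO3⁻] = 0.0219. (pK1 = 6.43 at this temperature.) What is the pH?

pH = 8.09

From K1 = [H⁺][HCO3⁻]/[H2CO3*]:  pH = pK1 − log₁₀([H2CO3*]/[HCO3⁻])
log₁₀(0.0219) = -1.660
pH = 6.43 − (-1.660) = 8.09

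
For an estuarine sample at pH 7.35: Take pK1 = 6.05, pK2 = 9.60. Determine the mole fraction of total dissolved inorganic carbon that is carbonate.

α₂ = 1 / (1 + [H⁺]/K2 + [H⁺]²/(K1K2)) = 1 / (1 + 10^+2.25 + 10^+0.95)
   = 1 / (1 + 177.83 + 8.9125) = 1/187.74 = 0.005327

α₂ = 0.00533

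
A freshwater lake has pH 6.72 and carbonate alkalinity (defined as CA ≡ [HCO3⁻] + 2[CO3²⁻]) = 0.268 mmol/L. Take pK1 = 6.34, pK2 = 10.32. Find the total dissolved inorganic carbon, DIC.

DIC = 0.380 mmol/L

CA = [HCO3⁻] + 2[CO3²⁻] = (α₁ + 2α₂)·DIC
At pH 6.72: [H⁺]/K1 = 10^-0.38 = 0.41687, K2/[H⁺] = 10^-3.60 = 0.00025119
α₁ = 1/(1 + 0.41687 + 0.00025119) = 1/1.4171 = 0.7057; α₂ = α₁·K2/[H⁺] = 0.0001773
α₁ + 2α₂ = 0.7060
DIC = CA / (α₁ + 2α₂) = 0.268 / 0.7060 = 0.380 mmol/L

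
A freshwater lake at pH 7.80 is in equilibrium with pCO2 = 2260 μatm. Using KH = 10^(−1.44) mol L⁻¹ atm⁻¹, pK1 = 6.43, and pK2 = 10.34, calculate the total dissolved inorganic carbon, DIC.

[CO2*] = KH · pCO2 = 10^(−1.44) × 2260×10^-6 = 8.206×10^-5 mol/L
α₀ = 1/(1 + K1/[H⁺] + K1K2/[H⁺]²) = 1/(1 + 10^+1.37 + 10^-1.17) = 0.04080
DIC = [CO2*]/α₀ = 8.206×10^-5 / 0.04080 = 2.01 mmol/L

DIC = 2.01 mmol/L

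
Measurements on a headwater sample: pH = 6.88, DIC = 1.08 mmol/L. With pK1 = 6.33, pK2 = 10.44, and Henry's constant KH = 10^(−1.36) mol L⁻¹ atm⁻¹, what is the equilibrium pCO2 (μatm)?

α₀ = 1 / (1 + K1/[H⁺] + K1K2/[H⁺]²) = 1 / (1 + 10^+0.55 + 10^-3.01)
   = 1 / (1 + 3.5481 + 0.00097724) = 1/4.5491 = 0.2198
[CO2*] = α₀ × DIC = 0.2198 × 1.08 = 0.2374 mmol/L
pCO2 = [CO2*]/KH = 2.374×10^-4 / 4.365×10^-2 = 5440 μatm

pCO2 = 5440 μatm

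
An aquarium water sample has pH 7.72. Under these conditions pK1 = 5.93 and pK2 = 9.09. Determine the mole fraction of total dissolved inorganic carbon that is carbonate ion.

α₂ = 0.0403

α₂ = 1 / (1 + [H⁺]/K2 + [H⁺]²/(K1K2)) = 1 / (1 + 10^+1.37 + 10^-0.42)
   = 1 / (1 + 23.442 + 0.38019) = 1/24.822 = 0.04029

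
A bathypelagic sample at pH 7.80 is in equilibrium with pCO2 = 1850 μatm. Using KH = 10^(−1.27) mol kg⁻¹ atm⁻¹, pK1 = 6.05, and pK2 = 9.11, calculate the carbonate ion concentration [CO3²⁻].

[CO2*] = KH · pCO2 = 10^(−1.27) × 1850×10^-6 = 9.935×10^-5 mol/kg
α₀ = 1/(1 + K1/[H⁺] + K1K2/[H⁺]²) = 1/(1 + 10^+1.75 + 10^+0.44) = 0.01667
DIC = [CO2*]/α₀ = 9.935×10^-5 / 0.01667 = 5.960 mmol/kg
[CO3²⁻] = α₂·DIC; α₂ = 0.04591, so [CO3²⁻] = 0.04591 × 5.960 = 0.274 mmol/kg

[CO3²⁻] = 0.274 mmol/kg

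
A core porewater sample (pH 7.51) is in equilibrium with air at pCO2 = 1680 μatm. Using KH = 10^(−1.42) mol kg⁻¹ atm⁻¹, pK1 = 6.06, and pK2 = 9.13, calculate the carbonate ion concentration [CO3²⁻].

[CO2*] = KH · pCO2 = 10^(−1.42) × 1680×10^-6 = 6.387×10^-5 mol/kg
α₀ = 1/(1 + K1/[H⁺] + K1K2/[H⁺]²) = 1/(1 + 10^+1.45 + 10^-0.17) = 0.03349
DIC = [CO2*]/α₀ = 6.387×10^-5 / 0.03349 = 1.907 mmol/kg
[CO3²⁻] = α₂·DIC; α₂ = 0.02264, so [CO3²⁻] = 0.02264 × 1.907 = 0.0432 mmol/kg

[CO3²⁻] = 0.0432 mmol/kg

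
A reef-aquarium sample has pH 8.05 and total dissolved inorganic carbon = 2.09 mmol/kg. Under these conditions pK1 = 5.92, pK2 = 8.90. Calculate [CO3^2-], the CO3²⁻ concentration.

α₂ = 1 / (1 + [H⁺]/K2 + [H⁺]²/(K1K2)) = 1 / (1 + 10^+0.85 + 10^-1.28)
   = 1 / (1 + 7.0795 + 0.052481) = 1/8.1319 = 0.1230
[CO3²⁻] = α₂ × DIC = 0.1230 × 2.09 = 0.257 mmol/kg

[CO3²⁻] = 0.257 mmol/kg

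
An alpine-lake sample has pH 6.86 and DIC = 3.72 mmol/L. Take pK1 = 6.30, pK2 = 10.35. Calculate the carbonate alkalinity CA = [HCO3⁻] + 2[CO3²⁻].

CA = 2.92 mmol/L

CA = [HCO3⁻] + 2[CO3²⁻] = (α₁ + 2α₂)·DIC
At pH 6.86: [H⁺]/K1 = 10^-0.56 = 0.27542, K2/[H⁺] = 10^-3.49 = 0.00032359
α₁ = 1/(1 + 0.27542 + 0.00032359) = 1/1.2757 = 0.7839; α₂ = α₁·K2/[H⁺] = 0.0002537
α₁ + 2α₂ = 0.7844
CA = 0.7844 × 3.72 = 2.92 mmol/L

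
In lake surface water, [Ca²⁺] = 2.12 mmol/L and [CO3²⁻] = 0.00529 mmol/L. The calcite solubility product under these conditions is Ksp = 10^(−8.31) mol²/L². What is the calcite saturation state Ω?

Ω = 2.29

Ksp = 10^(−8.31) = 4.898×10^-9
Ω = [Ca²⁺][CO3²⁻]/Ksp = (2.12×10^-3)(0.00529×10^-3) / 4.898×10^-9 = 2.29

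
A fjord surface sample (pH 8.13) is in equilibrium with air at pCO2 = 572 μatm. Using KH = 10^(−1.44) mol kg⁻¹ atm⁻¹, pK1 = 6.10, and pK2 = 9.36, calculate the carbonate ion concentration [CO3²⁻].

[CO3²⁻] = 0.131 mmol/kg

[CO2*] = KH · pCO2 = 10^(−1.44) × 572×10^-6 = 2.077×10^-5 mol/kg
α₀ = 1/(1 + K1/[H⁺] + K1K2/[H⁺]²) = 1/(1 + 10^+2.03 + 10^+0.80) = 0.008737
DIC = [CO2*]/α₀ = 2.077×10^-5 / 0.008737 = 2.377 mmol/kg
[CO3²⁻] = α₂·DIC; α₂ = 0.05512, so [CO3²⁻] = 0.05512 × 2.377 = 0.131 mmol/kg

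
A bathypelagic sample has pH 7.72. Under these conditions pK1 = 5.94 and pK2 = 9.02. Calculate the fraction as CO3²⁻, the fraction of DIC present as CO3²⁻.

α₂ = 0.0470

α₂ = 1 / (1 + [H⁺]/K2 + [H⁺]²/(K1K2)) = 1 / (1 + 10^+1.30 + 10^-0.48)
   = 1 / (1 + 19.953 + 0.33113) = 1/21.284 = 0.04698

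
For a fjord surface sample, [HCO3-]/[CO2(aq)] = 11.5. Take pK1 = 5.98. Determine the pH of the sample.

pH = 7.04

From K1 = [H⁺][HCO3-]/[CO2(aq)]:  pH = pK1 + log₁₀([HCO3-]/[CO2(aq)])
log₁₀(11.5) = +1.061
pH = 5.98 + (+1.061) = 7.04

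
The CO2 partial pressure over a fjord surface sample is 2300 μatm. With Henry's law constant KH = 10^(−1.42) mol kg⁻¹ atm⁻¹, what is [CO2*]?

[CO2*] = 87.4 μmol/kg

KH = 10^(−1.42) = 3.802×10^-2 mol kg⁻¹ atm⁻¹
[CO2*] = KH · pCO2 = 3.802×10^-2 × 2300×10^-6 atm = 8.74×10^-5 mol/kg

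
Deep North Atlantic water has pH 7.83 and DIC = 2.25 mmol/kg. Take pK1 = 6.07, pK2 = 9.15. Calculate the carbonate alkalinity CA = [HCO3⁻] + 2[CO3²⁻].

CA = 2.31 mmol/kg

CA = [HCO3⁻] + 2[CO3²⁻] = (α₁ + 2α₂)·DIC
At pH 7.83: [H⁺]/K1 = 10^-1.76 = 0.017378, K2/[H⁺] = 10^-1.32 = 0.047863
α₁ = 1/(1 + 0.017378 + 0.047863) = 1/1.0652 = 0.9388; α₂ = α₁·K2/[H⁺] = 0.04493
α₁ + 2α₂ = 1.0286
CA = 1.0286 × 2.25 = 2.31 mmol/kg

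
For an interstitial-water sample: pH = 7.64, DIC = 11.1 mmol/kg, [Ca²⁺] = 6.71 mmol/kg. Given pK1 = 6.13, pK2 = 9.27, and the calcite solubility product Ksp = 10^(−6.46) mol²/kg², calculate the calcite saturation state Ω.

α₂ = 1 / (1 + [H⁺]/K2 + [H⁺]²/(K1K2)) = 1 / (1 + 10^+1.63 + 10^+0.12)
   = 1 / (1 + 42.658 + 1.3183) = 1/44.976 = 0.02223
[CO3²⁻] = α₂ × DIC = 0.02223 × 11.1 = 0.2468 mmol/kg
Ksp = 10^(−6.46) = 3.467×10^-7
Ω = [Ca²⁺][CO3²⁻]/Ksp = (6.71×10^-3)(2.468×10^-4) / 3.467×10^-7 = 4.78

Ω = 4.78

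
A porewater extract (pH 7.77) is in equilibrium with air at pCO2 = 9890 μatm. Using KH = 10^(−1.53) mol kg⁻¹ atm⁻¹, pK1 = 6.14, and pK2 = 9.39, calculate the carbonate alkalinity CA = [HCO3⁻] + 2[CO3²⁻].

[CO2*] = KH · pCO2 = 10^(−1.53) × 9890×10^-6 = 2.919×10^-4 mol/kg
α₀ = 1/(1 + K1/[H⁺] + K1K2/[H⁺]²) = 1/(1 + 10^+1.63 + 10^+0.01) = 0.02238
DIC = [CO2*]/α₀ = 2.919×10^-4 / 0.02238 = 13.04 mmol/kg
CA = (α₁ + 2α₂)·DIC = (0.9547 + 2×0.02290) × 13.04 = 13.0 mmol/kg

CA = 13.0 mmol/kg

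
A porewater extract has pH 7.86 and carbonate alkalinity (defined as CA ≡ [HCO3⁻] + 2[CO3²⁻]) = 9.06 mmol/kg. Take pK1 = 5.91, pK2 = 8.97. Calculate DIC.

CA = [HCO3⁻] + 2[CO3²⁻] = (α₁ + 2α₂)·DIC
At pH 7.86: [H⁺]/K1 = 10^-1.95 = 0.011220, K2/[H⁺] = 10^-1.11 = 0.077625
α₁ = 1/(1 + 0.011220 + 0.077625) = 1/1.0888 = 0.9184; α₂ = α₁·K2/[H⁺] = 0.07129
α₁ + 2α₂ = 1.0610
DIC = CA / (α₁ + 2α₂) = 9.06 / 1.0610 = 8.54 mmol/kg

DIC = 8.54 mmol/kg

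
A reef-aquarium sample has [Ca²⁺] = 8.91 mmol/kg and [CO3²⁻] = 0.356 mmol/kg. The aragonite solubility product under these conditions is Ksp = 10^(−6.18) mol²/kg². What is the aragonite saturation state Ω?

Ksp = 10^(−6.18) = 6.607×10^-7
Ω = [Ca²⁺][CO3²⁻]/Ksp = (8.91×10^-3)(0.356×10^-3) / 6.607×10^-7 = 4.80

Ω = 4.80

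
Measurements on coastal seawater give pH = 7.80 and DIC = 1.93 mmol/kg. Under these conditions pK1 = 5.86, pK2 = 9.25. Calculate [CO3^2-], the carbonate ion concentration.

α₂ = 1 / (1 + [H⁺]/K2 + [H⁺]²/(K1K2)) = 1 / (1 + 10^+1.45 + 10^-0.49)
   = 1 / (1 + 28.184 + 0.32359) = 1/29.507 = 0.03389
[CO3²⁻] = α₂ × DIC = 0.03389 × 1.93 = 0.0654 mmol/kg

[CO3²⁻] = 0.0654 mmol/kg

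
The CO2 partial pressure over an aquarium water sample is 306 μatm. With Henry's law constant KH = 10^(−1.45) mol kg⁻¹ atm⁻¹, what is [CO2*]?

KH = 10^(−1.45) = 3.548×10^-2 mol kg⁻¹ atm⁻¹
[CO2*] = KH · pCO2 = 3.548×10^-2 × 306×10^-6 atm = 1.09×10^-5 mol/kg

[CO2*] = 10.9 μmol/kg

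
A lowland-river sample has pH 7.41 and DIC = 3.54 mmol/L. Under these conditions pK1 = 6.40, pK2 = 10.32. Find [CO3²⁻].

α₂ = 1 / (1 + [H⁺]/K2 + [H⁺]²/(K1K2)) = 1 / (1 + 10^+2.91 + 10^+1.90)
   = 1 / (1 + 812.83 + 79.433) = 1/893.26 = 0.001119
[CO3²⁻] = α₂ × DIC = 0.001119 × 3.54 = 0.00396 mmol/L = 3.96 μmol/L

[CO3²⁻] = 3.96 μmol/L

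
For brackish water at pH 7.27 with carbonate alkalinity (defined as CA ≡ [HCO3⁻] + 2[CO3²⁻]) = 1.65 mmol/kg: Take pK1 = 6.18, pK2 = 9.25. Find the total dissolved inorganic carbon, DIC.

CA = [HCO3⁻] + 2[CO3²⁻] = (α₁ + 2α₂)·DIC
At pH 7.27: [H⁺]/K1 = 10^-1.09 = 0.081283, K2/[H⁺] = 10^-1.98 = 0.010471
α₁ = 1/(1 + 0.081283 + 0.010471) = 1/1.0918 = 0.9160; α₂ = α₁·K2/[H⁺] = 0.009591
α₁ + 2α₂ = 0.9351
DIC = CA / (α₁ + 2α₂) = 1.65 / 0.9351 = 1.76 mmol/kg

DIC = 1.76 mmol/kg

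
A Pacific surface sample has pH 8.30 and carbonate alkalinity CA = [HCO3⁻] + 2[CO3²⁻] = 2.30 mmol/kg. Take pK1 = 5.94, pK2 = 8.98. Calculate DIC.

DIC = 1.97 mmol/kg

CA = [HCO3⁻] + 2[CO3²⁻] = (α₁ + 2α₂)·DIC
At pH 8.30: [H⁺]/K1 = 10^-2.36 = 0.0043652, K2/[H⁺] = 10^-0.68 = 0.20893
α₁ = 1/(1 + 0.0043652 + 0.20893) = 1/1.2133 = 0.8242; α₂ = α₁·K2/[H⁺] = 0.1722
α₁ + 2α₂ = 1.1686
DIC = CA / (α₁ + 2α₂) = 2.30 / 1.1686 = 1.97 mmol/kg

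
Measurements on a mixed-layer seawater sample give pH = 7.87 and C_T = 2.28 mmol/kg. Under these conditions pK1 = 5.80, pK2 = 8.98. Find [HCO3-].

α₁ = 1 / (1 + [H⁺]/K1 + K2/[H⁺]) = 1 / (1 + 10^-2.07 + 10^-1.11)
   = 1 / (1 + 0.0085114 + 0.077625) = 1/1.0861 = 0.9207
[HCO3⁻] = α₁ × DIC = 0.9207 × 2.28 = 2.10 mmol/kg

[HCO3⁻] = 2.10 mmol/kg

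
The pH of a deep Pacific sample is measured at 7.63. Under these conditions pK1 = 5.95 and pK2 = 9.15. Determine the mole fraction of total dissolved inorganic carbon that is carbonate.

α₂ = 1 / (1 + [H⁺]/K2 + [H⁺]²/(K1K2)) = 1 / (1 + 10^+1.52 + 10^-0.16)
   = 1 / (1 + 33.113 + 0.69183) = 1/34.805 = 0.02873

α₂ = 0.0287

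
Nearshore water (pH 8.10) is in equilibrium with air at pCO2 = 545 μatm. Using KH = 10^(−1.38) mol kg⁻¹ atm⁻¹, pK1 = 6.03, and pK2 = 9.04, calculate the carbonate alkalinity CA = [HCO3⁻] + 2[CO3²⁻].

CA = 3.28 mmol/kg

[CO2*] = KH · pCO2 = 10^(−1.38) × 545×10^-6 = 2.272×10^-5 mol/kg
α₀ = 1/(1 + K1/[H⁺] + K1K2/[H⁺]²) = 1/(1 + 10^+2.07 + 10^+1.13) = 0.007577
DIC = [CO2*]/α₀ = 2.272×10^-5 / 0.007577 = 2.998 mmol/kg
CA = (α₁ + 2α₂)·DIC = (0.8902 + 2×0.1022) × 2.998 = 3.28 mmol/kg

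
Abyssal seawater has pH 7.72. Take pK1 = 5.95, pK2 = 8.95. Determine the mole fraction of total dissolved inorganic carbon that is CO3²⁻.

α₂ = 0.0547

α₂ = 1 / (1 + [H⁺]/K2 + [H⁺]²/(K1K2)) = 1 / (1 + 10^+1.23 + 10^-0.54)
   = 1 / (1 + 16.982 + 0.28840) = 1/18.271 = 0.05473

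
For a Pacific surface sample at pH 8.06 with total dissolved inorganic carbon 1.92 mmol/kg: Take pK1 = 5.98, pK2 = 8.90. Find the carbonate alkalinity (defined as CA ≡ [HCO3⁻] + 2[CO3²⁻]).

CA = [HCO3⁻] + 2[CO3²⁻] = (α₁ + 2α₂)·DIC
At pH 8.06: [H⁺]/K1 = 10^-2.08 = 0.0083176, K2/[H⁺] = 10^-0.84 = 0.14454
α₁ = 1/(1 + 0.0083176 + 0.14454) = 1/1.1529 = 0.8674; α₂ = α₁·K2/[H⁺] = 0.1254
α₁ + 2α₂ = 1.1182
CA = 1.1182 × 1.92 = 2.15 mmol/kg

CA = 2.15 mmol/kg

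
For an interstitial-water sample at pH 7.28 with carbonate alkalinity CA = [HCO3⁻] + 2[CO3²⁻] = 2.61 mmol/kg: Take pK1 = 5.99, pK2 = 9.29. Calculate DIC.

DIC = 2.72 mmol/kg

CA = [HCO3⁻] + 2[CO3²⁻] = (α₁ + 2α₂)·DIC
At pH 7.28: [H⁺]/K1 = 10^-1.29 = 0.051286, K2/[H⁺] = 10^-2.01 = 0.0097724
α₁ = 1/(1 + 0.051286 + 0.0097724) = 1/1.0611 = 0.9425; α₂ = α₁·K2/[H⁺] = 0.009210
α₁ + 2α₂ = 0.9609
DIC = CA / (α₁ + 2α₂) = 2.61 / 0.9609 = 2.72 mmol/kg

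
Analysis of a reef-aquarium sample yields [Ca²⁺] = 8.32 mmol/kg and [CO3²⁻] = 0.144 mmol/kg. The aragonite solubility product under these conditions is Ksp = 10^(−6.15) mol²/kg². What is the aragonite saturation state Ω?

Ksp = 10^(−6.15) = 7.079×10^-7
Ω = [Ca²⁺][CO3²⁻]/Ksp = (8.32×10^-3)(0.144×10^-3) / 7.079×10^-7 = 1.69

Ω = 1.69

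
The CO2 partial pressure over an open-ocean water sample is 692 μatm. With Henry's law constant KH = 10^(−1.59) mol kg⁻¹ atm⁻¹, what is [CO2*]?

[CO2*] = 17.8 μmol/kg

KH = 10^(−1.59) = 2.570×10^-2 mol kg⁻¹ atm⁻¹
[CO2*] = KH · pCO2 = 2.570×10^-2 × 692×10^-6 atm = 1.78×10^-5 mol/kg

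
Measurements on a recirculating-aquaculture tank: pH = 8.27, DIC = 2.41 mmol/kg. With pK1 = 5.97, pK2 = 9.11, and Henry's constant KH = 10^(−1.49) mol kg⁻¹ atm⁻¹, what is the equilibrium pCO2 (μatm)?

pCO2 = 325 μatm

α₀ = 1 / (1 + K1/[H⁺] + K1K2/[H⁺]²) = 1 / (1 + 10^+2.30 + 10^+1.46)
   = 1 / (1 + 199.53 + 28.840) = 1/229.37 = 0.004360
[CO2*] = α₀ × DIC = 0.004360 × 2.41 = 0.01051 mmol/kg = 10.51 μmol/kg
pCO2 = [CO2*]/KH = 1.051×10^-5 / 3.236×10^-2 = 325 μatm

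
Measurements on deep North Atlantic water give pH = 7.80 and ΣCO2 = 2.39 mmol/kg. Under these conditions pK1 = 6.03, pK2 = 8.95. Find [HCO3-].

α₁ = 1 / (1 + [H⁺]/K1 + K2/[H⁺]) = 1 / (1 + 10^-1.77 + 10^-1.15)
   = 1 / (1 + 0.016982 + 0.070795) = 1/1.0878 = 0.9193
[HCO3⁻] = α₁ × DIC = 0.9193 × 2.39 = 2.20 mmol/kg

[HCO3⁻] = 2.20 mmol/kg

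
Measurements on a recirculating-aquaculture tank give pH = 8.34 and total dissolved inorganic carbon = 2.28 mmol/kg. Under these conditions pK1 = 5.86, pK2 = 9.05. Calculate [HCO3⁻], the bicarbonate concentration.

[HCO3⁻] = 1.90 mmol/kg

α₁ = 1 / (1 + [H⁺]/K1 + K2/[H⁺]) = 1 / (1 + 10^-2.48 + 10^-0.71)
   = 1 / (1 + 0.0033113 + 0.19498) = 1/1.1983 = 0.8345
[HCO3⁻] = α₁ × DIC = 0.8345 × 2.28 = 1.90 mmol/kg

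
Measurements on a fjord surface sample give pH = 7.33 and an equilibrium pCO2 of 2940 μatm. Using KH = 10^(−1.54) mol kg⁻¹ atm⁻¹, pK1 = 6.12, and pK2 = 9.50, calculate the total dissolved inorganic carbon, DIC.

[CO2*] = KH · pCO2 = 10^(−1.54) × 2940×10^-6 = 8.479×10^-5 mol/kg
α₀ = 1/(1 + K1/[H⁺] + K1K2/[H⁺]²) = 1/(1 + 10^+1.21 + 10^-0.96) = 0.05771
DIC = [CO2*]/α₀ = 8.479×10^-5 / 0.05771 = 1.47 mmol/kg

DIC = 1.47 mmol/kg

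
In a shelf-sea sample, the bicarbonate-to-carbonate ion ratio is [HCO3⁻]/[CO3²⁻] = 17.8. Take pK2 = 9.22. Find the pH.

From K2 = [H⁺][CO3²⁻]/[HCO3⁻]:  pH = pK2 − log₁₀([HCO3⁻]/[CO3²⁻])
log₁₀(17.8) = +1.250
pH = 9.22 − (+1.250) = 7.97

pH = 7.97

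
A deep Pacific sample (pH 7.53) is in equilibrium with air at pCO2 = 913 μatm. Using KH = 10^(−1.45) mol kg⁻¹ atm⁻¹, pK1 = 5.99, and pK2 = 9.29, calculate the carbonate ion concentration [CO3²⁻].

[CO3²⁻] = 19.5 μmol/kg

[CO2*] = KH · pCO2 = 10^(−1.45) × 913×10^-6 = 3.239×10^-5 mol/kg
α₀ = 1/(1 + K1/[H⁺] + K1K2/[H⁺]²) = 1/(1 + 10^+1.54 + 10^-0.22) = 0.02757
DIC = [CO2*]/α₀ = 3.239×10^-5 / 0.02757 = 1.175 mmol/kg
[CO3²⁻] = α₂·DIC; α₂ = 0.01661, so [CO3²⁻] = 0.01661 × 1.175 = 0.0195 mmol/kg = 19.5 μmol/kg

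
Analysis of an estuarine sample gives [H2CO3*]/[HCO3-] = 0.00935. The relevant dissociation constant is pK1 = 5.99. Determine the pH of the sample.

From K1 = [H⁺][HCO3-]/[H2CO3*]:  pH = pK1 − log₁₀([H2CO3*]/[HCO3-])
log₁₀(0.00935) = -2.029
pH = 5.99 − (-2.029) = 8.02

pH = 8.02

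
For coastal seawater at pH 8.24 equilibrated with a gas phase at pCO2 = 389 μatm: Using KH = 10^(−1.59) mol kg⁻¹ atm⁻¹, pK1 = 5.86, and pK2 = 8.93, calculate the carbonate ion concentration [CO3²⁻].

[CO2*] = KH · pCO2 = 10^(−1.59) × 389×10^-6 = 9.999×10^-6 mol/kg
α₀ = 1/(1 + K1/[H⁺] + K1K2/[H⁺]²) = 1/(1 + 10^+2.38 + 10^+1.69) = 0.003450
DIC = [CO2*]/α₀ = 9.999×10^-6 / 0.003450 = 2.898 mmol/kg
[CO3²⁻] = α₂·DIC; α₂ = 0.1690, so [CO3²⁻] = 0.1690 × 2.898 = 0.490 mmol/kg

[CO3²⁻] = 0.490 mmol/kg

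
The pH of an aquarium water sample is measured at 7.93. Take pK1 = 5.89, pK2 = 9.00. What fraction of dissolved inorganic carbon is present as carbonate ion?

α₂ = 0.0778

α₂ = 1 / (1 + [H⁺]/K2 + [H⁺]²/(K1K2)) = 1 / (1 + 10^+1.07 + 10^-0.97)
   = 1 / (1 + 11.749 + 0.10715) = 1/12.856 = 0.07778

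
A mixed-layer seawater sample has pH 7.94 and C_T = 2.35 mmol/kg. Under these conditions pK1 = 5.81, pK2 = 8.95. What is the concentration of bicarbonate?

[HCO3⁻] = 2.13 mmol/kg

α₁ = 1 / (1 + [H⁺]/K1 + K2/[H⁺]) = 1 / (1 + 10^-2.13 + 10^-1.01)
   = 1 / (1 + 0.0074131 + 0.097724) = 1/1.1051 = 0.9049
[HCO3⁻] = α₁ × DIC = 0.9049 × 2.35 = 2.13 mmol/kg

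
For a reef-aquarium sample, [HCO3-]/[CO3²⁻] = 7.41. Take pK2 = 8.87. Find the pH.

pH = 8.00

From K2 = [H⁺][CO3²⁻]/[HCO3-]:  pH = pK2 − log₁₀([HCO3-]/[CO3²⁻])
log₁₀(7.41) = +0.870
pH = 8.87 − (+0.870) = 8.00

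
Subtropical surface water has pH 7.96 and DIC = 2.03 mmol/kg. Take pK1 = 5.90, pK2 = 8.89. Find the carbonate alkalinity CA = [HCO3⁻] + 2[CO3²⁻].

CA = 2.23 mmol/kg

CA = [HCO3⁻] + 2[CO3²⁻] = (α₁ + 2α₂)·DIC
At pH 7.96: [H⁺]/K1 = 10^-2.06 = 0.0087096, K2/[H⁺] = 10^-0.93 = 0.11749
α₁ = 1/(1 + 0.0087096 + 0.11749) = 1/1.1262 = 0.8879; α₂ = α₁·K2/[H⁺] = 0.1043
α₁ + 2α₂ = 1.0966
CA = 1.0966 × 2.03 = 2.23 mmol/kg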